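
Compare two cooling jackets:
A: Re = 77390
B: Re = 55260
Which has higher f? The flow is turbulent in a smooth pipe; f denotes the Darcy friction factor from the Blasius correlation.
f(A) = 0.01895, f(B) = 0.02061. Answer: B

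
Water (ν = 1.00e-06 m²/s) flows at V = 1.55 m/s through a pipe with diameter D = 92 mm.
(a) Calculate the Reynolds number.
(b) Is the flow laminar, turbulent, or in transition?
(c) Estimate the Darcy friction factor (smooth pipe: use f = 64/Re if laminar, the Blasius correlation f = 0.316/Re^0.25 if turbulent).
(a) Re = V·D/ν = 1.55·0.092/1.00e-06 = 142600
(b) Flow regime: turbulent (Re > 4000)
(c) Friction factor: f = 0.316/Re^0.25 = 0.316/142600^0.25 = 0.01626 (Blasius is strictly valid for Re ≲ 1e5; used here as the smooth-pipe estimate the problem specifies)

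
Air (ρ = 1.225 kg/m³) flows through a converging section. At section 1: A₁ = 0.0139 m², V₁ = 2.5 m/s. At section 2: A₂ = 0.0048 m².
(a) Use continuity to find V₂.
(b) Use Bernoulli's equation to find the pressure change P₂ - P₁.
(a) Continuity: A₁V₁=A₂V₂ -> V₂=A₁V₁/A₂=0.0139*2.5/0.0048=7.24 m/s
(b) Bernoulli: P₂-P₁=0.5*rho*(V₁^2-V₂^2)/1000=0.5*1.225*(2.5^2-7.24^2)/1000=-0.02828 kPa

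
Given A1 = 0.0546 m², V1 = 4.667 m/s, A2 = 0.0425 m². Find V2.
Formula: V_2 = \frac{A_1 V_1}{A_2}
V2 = 0.0546·4.667/0.0425 = 5.996 m/s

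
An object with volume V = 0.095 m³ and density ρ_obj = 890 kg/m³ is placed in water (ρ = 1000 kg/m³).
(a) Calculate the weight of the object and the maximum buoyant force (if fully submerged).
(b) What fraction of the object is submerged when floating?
(a) W=rho_obj*g*V=890*9.81*0.095=829.4 N; F_B(max)=rho*g*V=1000*9.81*0.095=932.0 N
(b) Floating fraction=rho_obj/rho=890/1000=0.890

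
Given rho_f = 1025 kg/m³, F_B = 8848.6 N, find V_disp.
Formula: F_B = \rho_f g V_{disp}
Substituting knowns: 8848.6 = 1025·9.81·V_disp
Solving for V_disp: V_disp = 8848.6/(1025·9.81) = 0.88 m³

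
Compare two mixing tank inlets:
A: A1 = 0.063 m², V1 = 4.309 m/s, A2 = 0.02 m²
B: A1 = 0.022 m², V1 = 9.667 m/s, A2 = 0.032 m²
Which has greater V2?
V2(A) = 13.57 m/s, V2(B) = 6.646 m/s. Answer: A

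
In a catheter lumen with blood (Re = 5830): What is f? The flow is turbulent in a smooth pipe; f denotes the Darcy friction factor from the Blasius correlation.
Formula: f = \frac{0.316}{Re^{0.25}}
f = 0.316/5830^0.25 = 0.03616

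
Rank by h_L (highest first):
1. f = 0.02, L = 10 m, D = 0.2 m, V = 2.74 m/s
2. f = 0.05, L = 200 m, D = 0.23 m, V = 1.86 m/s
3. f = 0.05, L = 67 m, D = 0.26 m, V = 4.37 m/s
Case 1: h_L = 0.3827 m
Case 2: h_L = 7.667 m
Case 3: h_L = 12.54 m
Ranking (highest first): 3, 2, 1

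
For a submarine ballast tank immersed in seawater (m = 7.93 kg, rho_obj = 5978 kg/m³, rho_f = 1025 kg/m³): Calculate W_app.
Formula: W_{app} = mg\left(1 - \frac{\rho_f}{\rho_{obj}}\right)
W_app = 7.93·9.81·(1 − 1025/5978) = 64.45 N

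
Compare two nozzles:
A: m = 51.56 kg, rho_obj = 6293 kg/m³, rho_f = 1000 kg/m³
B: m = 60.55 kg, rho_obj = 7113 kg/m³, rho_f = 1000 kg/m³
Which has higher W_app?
W_app(A) = 425.4 N, W_app(B) = 510.5 N. Answer: B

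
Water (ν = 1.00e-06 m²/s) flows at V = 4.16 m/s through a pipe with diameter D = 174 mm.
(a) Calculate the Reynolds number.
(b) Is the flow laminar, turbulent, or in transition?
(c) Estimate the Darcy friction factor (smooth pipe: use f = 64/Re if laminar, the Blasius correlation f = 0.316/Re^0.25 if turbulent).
(a) Re = V·D/ν = 4.16·0.174/1.00e-06 = 723840
(b) Flow regime: turbulent (Re > 4000)
(c) Friction factor: f = 0.316/Re^0.25 = 0.316/723840^0.25 = 0.01083 (Blasius is strictly valid for Re ≲ 1e5; used here as the smooth-pipe estimate the problem specifies)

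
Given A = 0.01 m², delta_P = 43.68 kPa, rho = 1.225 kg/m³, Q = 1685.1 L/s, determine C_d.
Formula: Q = C_d A \sqrt{\frac{2 \Delta P}{\rho}}
Substituting knowns: 1685.1 = C_d·0.01·√(2·(43.68·1000)/1.225)·1000
Solving for C_d: C_d = (1685.1/1000)/(0.01·√(2·(43.68·1000)/1.225)) = 0.631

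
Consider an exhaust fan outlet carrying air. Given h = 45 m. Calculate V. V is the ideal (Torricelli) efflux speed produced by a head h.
Formula: V = \sqrt{2 g h}
V = √(2·9.81·45) = 29.71 m/s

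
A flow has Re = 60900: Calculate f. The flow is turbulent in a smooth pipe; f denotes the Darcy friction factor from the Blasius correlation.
Formula: f = \frac{0.316}{Re^{0.25}}
f = 0.316/60900^0.25 = 0.02012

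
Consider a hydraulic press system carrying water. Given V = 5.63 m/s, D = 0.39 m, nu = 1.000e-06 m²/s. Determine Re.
Formula: Re = \frac{V D}{\nu}
Re = 5.63·0.39/1.000e-06 = 2.196e+06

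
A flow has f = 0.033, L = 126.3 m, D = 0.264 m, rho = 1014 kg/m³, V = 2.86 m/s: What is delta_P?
Formula: \Delta P = f \frac{L}{D} \frac{\rho V^2}{2}
delta_P = 0.033·(126.3/0.264)·0.5·1014·2.86²/1000 = 65.47 kPa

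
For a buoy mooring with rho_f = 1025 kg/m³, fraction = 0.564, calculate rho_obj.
Formula: f_{sub} = \frac{\rho_{obj}}{\rho_f}
Substituting knowns: 0.564 = rho_obj/1025
Solving for rho_obj: rho_obj = 0.564·1025 = 578.1 kg/m³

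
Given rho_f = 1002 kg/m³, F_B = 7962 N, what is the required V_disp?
Formula: F_B = \rho_f g V_{disp}
Substituting knowns: 7962 = 1002·9.81·V_disp
Solving for V_disp: V_disp = 7962/(1002·9.81) = 0.81 m³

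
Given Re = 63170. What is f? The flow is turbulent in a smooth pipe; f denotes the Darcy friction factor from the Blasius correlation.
Formula: f = \frac{0.316}{Re^{0.25}}
f = 0.316/63170^0.25 = 0.01993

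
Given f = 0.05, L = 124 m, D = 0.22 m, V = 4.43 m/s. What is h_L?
Formula: h_L = f \frac{L}{D} \frac{V^2}{2g}
h_L = 0.05·(124/0.22)·4.43²/(2·9.81) = 28.19 m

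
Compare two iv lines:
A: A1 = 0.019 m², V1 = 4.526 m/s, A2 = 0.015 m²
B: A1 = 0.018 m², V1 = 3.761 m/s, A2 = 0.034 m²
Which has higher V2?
V2(A) = 5.733 m/s, V2(B) = 1.991 m/s. Answer: A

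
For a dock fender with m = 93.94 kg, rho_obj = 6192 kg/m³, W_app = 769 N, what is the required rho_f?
Formula: W_{app} = mg\left(1 - \frac{\rho_f}{\rho_{obj}}\right)
Substituting knowns: 769 = 93.94·9.81·(1 − rho_f/6192)
Solving for rho_f: rho_f = 6192·(1 − 769/(93.94·9.81)) = 1025 kg/m³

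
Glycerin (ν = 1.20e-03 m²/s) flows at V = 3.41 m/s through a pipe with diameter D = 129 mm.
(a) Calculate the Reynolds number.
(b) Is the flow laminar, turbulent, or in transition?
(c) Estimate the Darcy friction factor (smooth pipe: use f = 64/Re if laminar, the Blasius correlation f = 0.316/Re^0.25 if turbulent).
(a) Re = V·D/ν = 3.41·0.129/1.20e-03 = 366.58
(b) Flow regime: laminar (Re < 2300)
(c) Friction factor: f = 64/Re = 64/366.58 = 0.1746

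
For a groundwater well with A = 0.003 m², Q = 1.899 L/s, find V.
Formula: Q = A V
Substituting knowns: 1.899 = 0.003·V·1000
Solving for V: V = (1.899/1000)/0.003 = 0.633 m/s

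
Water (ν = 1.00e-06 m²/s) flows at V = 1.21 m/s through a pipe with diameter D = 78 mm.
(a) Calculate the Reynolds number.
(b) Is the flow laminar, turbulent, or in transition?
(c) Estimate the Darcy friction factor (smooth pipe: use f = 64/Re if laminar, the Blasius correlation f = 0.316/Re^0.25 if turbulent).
(a) Re = V·D/ν = 1.21·0.078/1.00e-06 = 94380
(b) Flow regime: turbulent (Re > 4000)
(c) Friction factor: f = 0.316/Re^0.25 = 0.316/94380^0.25 = 0.01803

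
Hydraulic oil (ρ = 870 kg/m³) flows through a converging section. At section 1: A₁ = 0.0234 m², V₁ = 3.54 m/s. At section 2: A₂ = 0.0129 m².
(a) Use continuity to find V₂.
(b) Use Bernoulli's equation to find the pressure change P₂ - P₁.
(a) Continuity: A₁V₁=A₂V₂ -> V₂=A₁V₁/A₂=0.0234*3.54/0.0129=6.42 m/s
(b) Bernoulli: P₂-P₁=0.5*rho*(V₁^2-V₂^2)/1000=0.5*870*(3.54^2-6.42^2)/1000=-12.48 kPa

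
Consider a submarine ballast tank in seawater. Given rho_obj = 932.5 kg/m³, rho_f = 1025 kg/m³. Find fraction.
Formula: f_{sub} = \frac{\rho_{obj}}{\rho_f}
fraction = 932.5/1025 = 0.9098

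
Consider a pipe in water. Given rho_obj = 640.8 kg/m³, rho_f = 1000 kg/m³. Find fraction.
Formula: f_{sub} = \frac{\rho_{obj}}{\rho_f}
fraction = 640.8/1000 = 0.6408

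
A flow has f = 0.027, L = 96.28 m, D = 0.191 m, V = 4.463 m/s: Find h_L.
Formula: h_L = f \frac{L}{D} \frac{V^2}{2g}
h_L = 0.027·(96.28/0.191)·4.463²/(2·9.81) = 13.82 m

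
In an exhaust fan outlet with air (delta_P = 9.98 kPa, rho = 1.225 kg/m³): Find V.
Formula: V = \sqrt{\frac{2 \Delta P}{\rho}}
V = √(2·(9.98·1000)/1.225) = 127.6 m/s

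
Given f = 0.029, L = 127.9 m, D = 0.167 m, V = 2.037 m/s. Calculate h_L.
Formula: h_L = f \frac{L}{D} \frac{V^2}{2g}
h_L = 0.029·(127.9/0.167)·2.037²/(2·9.81) = 4.697 m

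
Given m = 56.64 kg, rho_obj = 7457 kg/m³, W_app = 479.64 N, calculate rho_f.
Formula: W_{app} = mg\left(1 - \frac{\rho_f}{\rho_{obj}}\right)
Substituting knowns: 479.64 = 56.64·9.81·(1 − rho_f/7457)
Solving for rho_f: rho_f = 7457·(1 − 479.64/(56.64·9.81)) = 1020 kg/m³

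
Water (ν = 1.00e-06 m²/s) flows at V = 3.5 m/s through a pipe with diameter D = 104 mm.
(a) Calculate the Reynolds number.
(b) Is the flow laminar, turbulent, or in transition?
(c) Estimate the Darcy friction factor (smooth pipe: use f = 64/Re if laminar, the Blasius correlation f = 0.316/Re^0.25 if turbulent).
(a) Re = V·D/ν = 3.5·0.104/1.00e-06 = 364000
(b) Flow regime: turbulent (Re > 4000)
(c) Friction factor: f = 0.316/Re^0.25 = 0.316/364000^0.25 = 0.01287 (Blasius is strictly valid for Re ≲ 1e5; used here as the smooth-pipe estimate the problem specifies)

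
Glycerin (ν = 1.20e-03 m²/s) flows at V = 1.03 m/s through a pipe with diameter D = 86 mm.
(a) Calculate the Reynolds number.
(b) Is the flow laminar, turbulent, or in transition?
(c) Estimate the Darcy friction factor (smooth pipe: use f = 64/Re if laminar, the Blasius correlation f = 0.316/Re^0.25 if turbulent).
(a) Re = V·D/ν = 1.03·0.086/1.20e-03 = 73.817
(b) Flow regime: laminar (Re < 2300)
(c) Friction factor: f = 64/Re = 64/73.817 = 0.867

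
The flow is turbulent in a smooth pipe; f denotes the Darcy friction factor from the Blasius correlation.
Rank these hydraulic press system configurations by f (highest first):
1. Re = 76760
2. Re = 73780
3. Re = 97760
Case 1: f = 0.01898
Case 2: f = 0.01917
Case 3: f = 0.01787
Ranking (highest first): 2, 1, 3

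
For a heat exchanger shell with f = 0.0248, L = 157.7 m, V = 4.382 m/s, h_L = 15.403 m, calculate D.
Formula: h_L = f \frac{L}{D} \frac{V^2}{2g}
Substituting knowns: 15.403 = 0.0248·(157.7/D)·4.382²/(2·9.81)
Solving for D: D = 0.0248·157.7·4.382²/(2·9.81·15.403) = 0.2485 m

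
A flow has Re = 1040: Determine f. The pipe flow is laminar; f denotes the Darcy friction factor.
Formula: f = \frac{64}{Re}
f = 64/1040 = 0.06154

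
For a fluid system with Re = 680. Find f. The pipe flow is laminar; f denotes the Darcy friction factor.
Formula: f = \frac{64}{Re}
f = 64/680 = 0.09412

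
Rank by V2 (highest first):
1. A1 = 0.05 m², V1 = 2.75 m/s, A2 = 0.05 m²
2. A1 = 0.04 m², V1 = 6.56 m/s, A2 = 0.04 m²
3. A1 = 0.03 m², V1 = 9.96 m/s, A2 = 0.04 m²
Case 1: V2 = 2.75 m/s
Case 2: V2 = 6.56 m/s
Case 3: V2 = 7.47 m/s
Ranking (highest first): 3, 2, 1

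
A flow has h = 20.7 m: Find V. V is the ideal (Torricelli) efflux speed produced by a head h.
Formula: V = \sqrt{2 g h}
V = √(2·9.81·20.7) = 20.15 m/s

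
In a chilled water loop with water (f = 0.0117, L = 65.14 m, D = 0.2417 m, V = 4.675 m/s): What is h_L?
Formula: h_L = f \frac{L}{D} \frac{V^2}{2g}
h_L = 0.0117·(65.14/0.2417)·4.675²/(2·9.81) = 3.513 m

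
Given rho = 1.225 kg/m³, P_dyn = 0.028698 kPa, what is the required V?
Formula: P_{dyn} = \frac{1}{2} \rho V^2
Substituting knowns: 0.028698 = 0.5·1.225·V²/1000
Solving for V: V = √(2·(0.028698·1000)/1.225) = 6.845 m/s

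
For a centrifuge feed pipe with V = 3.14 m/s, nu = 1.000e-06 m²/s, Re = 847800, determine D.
Formula: Re = \frac{V D}{\nu}
Substituting knowns: 847800 = 3.14·D/1.000e-06
Solving for D: D = 847800·1.000e-06/3.14 = 0.27 m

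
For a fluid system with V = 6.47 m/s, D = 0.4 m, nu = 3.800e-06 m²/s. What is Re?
Formula: Re = \frac{V D}{\nu}
Re = 6.47·0.4/3.800e-06 = 681053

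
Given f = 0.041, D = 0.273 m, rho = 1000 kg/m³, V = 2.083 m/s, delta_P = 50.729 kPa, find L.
Formula: \Delta P = f \frac{L}{D} \frac{\rho V^2}{2}
Substituting knowns: 50.729 = 0.041·(L/0.273)·0.5·1000·2.083²/1000
Solving for L: L = (50.729·1000)·0.273/(0.041·0.5·1000·2.083²) = 155.7 m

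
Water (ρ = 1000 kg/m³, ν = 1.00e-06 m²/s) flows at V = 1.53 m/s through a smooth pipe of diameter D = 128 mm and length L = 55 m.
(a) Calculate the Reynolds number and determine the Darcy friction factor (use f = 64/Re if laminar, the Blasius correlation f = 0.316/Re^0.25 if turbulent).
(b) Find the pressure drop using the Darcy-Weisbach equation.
(a) Re = V·D/ν = 1.53·0.128/1.00e-06 = 195840 → turbulent (Re > 4000); f = 0.316/Re^0.25 = 0.316/195840^0.25 = 0.015021 (Blasius is strictly valid for Re ≲ 1e5; used here as the smooth-pipe estimate the problem specifies)
(b) Darcy-Weisbach: ΔP = f·(L/D)·½ρV²/1000 = 0.015021·(55/0.128)·½·1000·1.53²/1000 = 7.554 kPa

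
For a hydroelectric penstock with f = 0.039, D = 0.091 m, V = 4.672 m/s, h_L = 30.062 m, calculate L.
Formula: h_L = f \frac{L}{D} \frac{V^2}{2g}
Substituting knowns: 30.062 = 0.039·(L/0.091)·4.672²/(2·9.81)
Solving for L: L = 30.062·2·9.81·0.091/(0.039·4.672²) = 63.05 m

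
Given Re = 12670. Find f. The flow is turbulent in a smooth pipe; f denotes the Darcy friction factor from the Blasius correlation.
Formula: f = \frac{0.316}{Re^{0.25}}
f = 0.316/12670^0.25 = 0.02978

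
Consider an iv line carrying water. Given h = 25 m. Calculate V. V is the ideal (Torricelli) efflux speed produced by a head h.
Formula: V = \sqrt{2 g h}
V = √(2·9.81·25) = 22.15 m/s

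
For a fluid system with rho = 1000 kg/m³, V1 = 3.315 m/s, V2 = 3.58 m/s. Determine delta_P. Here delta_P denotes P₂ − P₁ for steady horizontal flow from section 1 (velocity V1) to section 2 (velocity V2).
Formula: \Delta P = \frac{1}{2} \rho (V_1^2 - V_2^2)
delta_P = 0.5·1000·(3.315² − 3.58²)/1000 = -0.9136 kPa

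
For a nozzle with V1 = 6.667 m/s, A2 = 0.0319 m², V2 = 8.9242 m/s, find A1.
Formula: V_2 = \frac{A_1 V_1}{A_2}
Substituting knowns: 8.9242 = A1·6.667/0.0319
Solving for A1: A1 = 8.9242·0.0319/6.667 = 0.0427 m²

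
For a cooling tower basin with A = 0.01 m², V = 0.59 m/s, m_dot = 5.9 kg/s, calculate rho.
Formula: \dot{m} = \rho A V
Substituting knowns: 5.9 = rho·0.01·0.59
Solving for rho: rho = 5.9/(0.01·0.59) = 1000 kg/m³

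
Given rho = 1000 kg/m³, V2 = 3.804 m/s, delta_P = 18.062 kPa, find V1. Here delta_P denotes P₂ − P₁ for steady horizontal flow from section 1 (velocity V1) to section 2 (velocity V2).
Formula: \Delta P = \frac{1}{2} \rho (V_1^2 - V_2^2)
Substituting knowns: 18.062 = 0.5·1000·(V1² − 3.804²)/1000
Solving for V1: V1 = √(3.804² + 2·(18.062·1000)/1000) = 7.113 m/s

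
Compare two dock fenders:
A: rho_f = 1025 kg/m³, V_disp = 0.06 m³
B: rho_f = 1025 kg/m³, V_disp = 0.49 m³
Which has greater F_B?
F_B(A) = 603.3 N, F_B(B) = 4927 N. Answer: B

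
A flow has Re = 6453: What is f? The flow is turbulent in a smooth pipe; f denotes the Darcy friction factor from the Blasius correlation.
Formula: f = \frac{0.316}{Re^{0.25}}
f = 0.316/6453^0.25 = 0.03526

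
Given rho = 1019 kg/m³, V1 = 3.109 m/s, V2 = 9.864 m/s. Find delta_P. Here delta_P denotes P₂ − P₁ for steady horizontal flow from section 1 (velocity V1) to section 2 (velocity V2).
Formula: \Delta P = \frac{1}{2} \rho (V_1^2 - V_2^2)
delta_P = 0.5·1019·(3.109² − 9.864²)/1000 = -44.65 kPa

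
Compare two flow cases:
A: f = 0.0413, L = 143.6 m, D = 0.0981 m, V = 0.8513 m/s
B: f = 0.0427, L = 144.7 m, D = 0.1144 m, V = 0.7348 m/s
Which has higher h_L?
h_L(A) = 2.233 m, h_L(B) = 1.486 m. Answer: A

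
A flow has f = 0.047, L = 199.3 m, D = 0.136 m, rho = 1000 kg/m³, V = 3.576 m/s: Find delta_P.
Formula: \Delta P = f \frac{L}{D} \frac{\rho V^2}{2}
delta_P = 0.047·(199.3/0.136)·0.5·1000·3.576²/1000 = 440.4 kPa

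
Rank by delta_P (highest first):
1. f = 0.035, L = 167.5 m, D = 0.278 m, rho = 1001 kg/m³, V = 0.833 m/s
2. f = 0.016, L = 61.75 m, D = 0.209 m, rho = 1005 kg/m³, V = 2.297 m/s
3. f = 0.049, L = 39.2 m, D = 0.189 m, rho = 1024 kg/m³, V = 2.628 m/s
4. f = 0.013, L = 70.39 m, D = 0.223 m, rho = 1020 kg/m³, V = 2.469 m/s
Case 1: delta_P = 7.324 kPa
Case 2: delta_P = 12.53 kPa
Case 3: delta_P = 35.94 kPa
Case 4: delta_P = 12.76 kPa
Ranking (highest first): 3, 4, 2, 1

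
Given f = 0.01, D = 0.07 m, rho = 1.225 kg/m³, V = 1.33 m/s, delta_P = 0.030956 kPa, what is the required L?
Formula: \Delta P = f \frac{L}{D} \frac{\rho V^2}{2}
Substituting knowns: 0.030956 = 0.01·(L/0.07)·0.5·1.225·1.33²/1000
Solving for L: L = (0.030956·1000)·0.07/(0.01·0.5·1.225·1.33²) = 200 m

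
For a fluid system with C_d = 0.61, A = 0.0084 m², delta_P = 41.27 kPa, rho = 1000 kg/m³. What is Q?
Formula: Q = C_d A \sqrt{\frac{2 \Delta P}{\rho}}
Q = 0.61·0.0084·√(2·(41.27·1000)/1000)·1000 = 46.55 L/s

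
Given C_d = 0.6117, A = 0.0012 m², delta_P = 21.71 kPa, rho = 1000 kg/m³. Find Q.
Formula: Q = C_d A \sqrt{\frac{2 \Delta P}{\rho}}
Q = 0.6117·0.0012·√(2·(21.71·1000)/1000)·1000 = 4.837 L/s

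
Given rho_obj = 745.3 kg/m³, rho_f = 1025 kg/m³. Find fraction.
Formula: f_{sub} = \frac{\rho_{obj}}{\rho_f}
fraction = 745.3/1025 = 0.7271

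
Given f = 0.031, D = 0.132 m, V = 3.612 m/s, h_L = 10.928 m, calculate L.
Formula: h_L = f \frac{L}{D} \frac{V^2}{2g}
Substituting knowns: 10.928 = 0.031·(L/0.132)·3.612²/(2·9.81)
Solving for L: L = 10.928·2·9.81·0.132/(0.031·3.612²) = 69.98 m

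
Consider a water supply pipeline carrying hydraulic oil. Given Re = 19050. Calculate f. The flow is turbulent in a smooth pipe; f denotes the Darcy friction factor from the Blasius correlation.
Formula: f = \frac{0.316}{Re^{0.25}}
f = 0.316/19050^0.25 = 0.0269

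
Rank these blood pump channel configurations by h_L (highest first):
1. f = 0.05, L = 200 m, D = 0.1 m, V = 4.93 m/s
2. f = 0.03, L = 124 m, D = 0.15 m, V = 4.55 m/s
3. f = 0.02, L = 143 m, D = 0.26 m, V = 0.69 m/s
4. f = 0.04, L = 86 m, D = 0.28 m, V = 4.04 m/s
Case 1: h_L = 123.9 m
Case 2: h_L = 26.17 m
Case 3: h_L = 0.2669 m
Case 4: h_L = 10.22 m
Ranking (highest first): 1, 2, 4, 3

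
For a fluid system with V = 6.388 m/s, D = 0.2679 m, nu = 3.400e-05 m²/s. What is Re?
Formula: Re = \frac{V D}{\nu}
Re = 6.388·0.2679/3.400e-05 = 50334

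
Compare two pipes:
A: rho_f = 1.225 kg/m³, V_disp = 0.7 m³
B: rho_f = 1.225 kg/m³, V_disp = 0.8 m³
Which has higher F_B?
F_B(A) = 8.412 N, F_B(B) = 9.614 N. Answer: B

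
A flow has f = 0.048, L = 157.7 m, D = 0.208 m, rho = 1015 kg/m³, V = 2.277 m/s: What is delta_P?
Formula: \Delta P = f \frac{L}{D} \frac{\rho V^2}{2}
delta_P = 0.048·(157.7/0.208)·0.5·1015·2.277²/1000 = 95.76 kPa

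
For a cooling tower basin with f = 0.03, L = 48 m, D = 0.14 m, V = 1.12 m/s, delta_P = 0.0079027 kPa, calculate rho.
Formula: \Delta P = f \frac{L}{D} \frac{\rho V^2}{2}
Substituting knowns: 0.0079027 = 0.03·(48/0.14)·0.5·rho·1.12²/1000
Solving for rho: rho = (0.0079027·1000)/(0.03·(48/0.14)·0.5·1.12²) = 1.225 kg/m³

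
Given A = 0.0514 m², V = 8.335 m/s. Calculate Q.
Formula: Q = A V
Q = 0.0514·8.335·1000 = 428.4 L/s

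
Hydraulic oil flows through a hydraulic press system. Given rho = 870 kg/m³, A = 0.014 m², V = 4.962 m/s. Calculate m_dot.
Formula: \dot{m} = \rho A V
m_dot = 870·0.014·4.962 = 60.44 kg/s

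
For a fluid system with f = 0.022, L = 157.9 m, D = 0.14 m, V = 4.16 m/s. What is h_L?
Formula: h_L = f \frac{L}{D} \frac{V^2}{2g}
h_L = 0.022·(157.9/0.14)·4.16²/(2·9.81) = 21.89 m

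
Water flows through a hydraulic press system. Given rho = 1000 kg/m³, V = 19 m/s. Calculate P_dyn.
Formula: P_{dyn} = \frac{1}{2} \rho V^2
P_dyn = 0.5·1000·19²/1000 = 180.5 kPa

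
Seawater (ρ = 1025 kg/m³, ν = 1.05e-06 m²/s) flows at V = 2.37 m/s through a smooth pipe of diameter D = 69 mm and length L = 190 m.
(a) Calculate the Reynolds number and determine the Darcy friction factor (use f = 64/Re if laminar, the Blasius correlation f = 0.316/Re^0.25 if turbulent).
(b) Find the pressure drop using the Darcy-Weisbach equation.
(a) Re = V·D/ν = 2.37·0.069/1.05e-06 = 155740 → turbulent (Re > 4000); f = 0.316/Re^0.25 = 0.316/155740^0.25 = 0.015907 (Blasius is strictly valid for Re ≲ 1e5; used here as the smooth-pipe estimate the problem specifies)
(b) Darcy-Weisbach: ΔP = f·(L/D)·½ρV²/1000 = 0.015907·(190/0.069)·½·1025·2.37²/1000 = 126.1 kPa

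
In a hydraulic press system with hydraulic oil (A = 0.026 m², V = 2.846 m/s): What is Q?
Formula: Q = A V
Q = 0.026·2.846·1000 = 74 L/s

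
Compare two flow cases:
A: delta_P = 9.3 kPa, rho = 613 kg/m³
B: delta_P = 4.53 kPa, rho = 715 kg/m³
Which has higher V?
V(A) = 5.508 m/s, V(B) = 3.56 m/s. Answer: A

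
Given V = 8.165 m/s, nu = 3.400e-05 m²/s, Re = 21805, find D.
Formula: Re = \frac{V D}{\nu}
Substituting knowns: 21805 = 8.165·D/3.400e-05
Solving for D: D = 21805·3.400e-05/8.165 = 0.0908 m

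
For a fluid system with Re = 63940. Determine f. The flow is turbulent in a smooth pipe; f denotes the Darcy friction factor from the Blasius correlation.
Formula: f = \frac{0.316}{Re^{0.25}}
f = 0.316/63940^0.25 = 0.01987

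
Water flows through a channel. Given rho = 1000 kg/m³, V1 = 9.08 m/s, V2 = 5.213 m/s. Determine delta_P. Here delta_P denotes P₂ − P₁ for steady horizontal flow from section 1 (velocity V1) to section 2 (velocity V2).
Formula: \Delta P = \frac{1}{2} \rho (V_1^2 - V_2^2)
delta_P = 0.5·1000·(9.08² − 5.213²)/1000 = 27.64 kPa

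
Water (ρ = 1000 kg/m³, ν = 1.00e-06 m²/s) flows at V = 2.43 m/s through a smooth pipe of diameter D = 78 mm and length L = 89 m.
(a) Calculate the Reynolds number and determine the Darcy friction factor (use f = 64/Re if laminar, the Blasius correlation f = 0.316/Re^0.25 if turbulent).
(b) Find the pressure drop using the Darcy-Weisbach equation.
(a) Re = V·D/ν = 2.43·0.078/1.00e-06 = 189540 → turbulent (Re > 4000); f = 0.316/Re^0.25 = 0.316/189540^0.25 = 0.015145 (Blasius is strictly valid for Re ≲ 1e5; used here as the smooth-pipe estimate the problem specifies)
(b) Darcy-Weisbach: ΔP = f·(L/D)·½ρV²/1000 = 0.015145·(89/0.078)·½·1000·2.43²/1000 = 51.02 kPa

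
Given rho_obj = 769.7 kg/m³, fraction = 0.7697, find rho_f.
Formula: f_{sub} = \frac{\rho_{obj}}{\rho_f}
Substituting knowns: 0.7697 = 769.7/rho_f
Solving for rho_f: rho_f = 769.7/0.7697 = 1000 kg/m³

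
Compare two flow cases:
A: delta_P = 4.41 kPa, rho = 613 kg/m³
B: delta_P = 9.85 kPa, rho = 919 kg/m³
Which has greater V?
V(A) = 3.793 m/s, V(B) = 4.63 m/s. Answer: B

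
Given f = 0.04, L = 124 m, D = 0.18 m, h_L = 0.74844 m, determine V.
Formula: h_L = f \frac{L}{D} \frac{V^2}{2g}
Substituting knowns: 0.74844 = 0.04·(124/0.18)·V²/(2·9.81)
Solving for V: V = √(0.74844·2·9.81/(0.04·(124/0.18))) = 0.73 m/s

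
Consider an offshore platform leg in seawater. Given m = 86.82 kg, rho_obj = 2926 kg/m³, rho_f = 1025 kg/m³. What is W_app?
Formula: W_{app} = mg\left(1 - \frac{\rho_f}{\rho_{obj}}\right)
W_app = 86.82·9.81·(1 − 1025/2926) = 553.3 N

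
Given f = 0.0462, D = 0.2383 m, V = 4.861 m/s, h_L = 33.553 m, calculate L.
Formula: h_L = f \frac{L}{D} \frac{V^2}{2g}
Substituting knowns: 33.553 = 0.0462·(L/0.2383)·4.861²/(2·9.81)
Solving for L: L = 33.553·2·9.81·0.2383/(0.0462·4.861²) = 143.7 m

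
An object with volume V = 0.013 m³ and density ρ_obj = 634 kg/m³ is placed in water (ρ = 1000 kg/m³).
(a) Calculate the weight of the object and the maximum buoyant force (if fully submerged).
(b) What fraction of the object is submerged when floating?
(a) W=rho_obj*g*V=634*9.81*0.013=80.9 N; F_B(max)=rho*g*V=1000*9.81*0.013=127.5 N
(b) Floating fraction=rho_obj/rho=634/1000=0.634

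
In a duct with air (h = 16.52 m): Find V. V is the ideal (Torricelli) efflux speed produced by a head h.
Formula: V = \sqrt{2 g h}
V = √(2·9.81·16.52) = 18 m/s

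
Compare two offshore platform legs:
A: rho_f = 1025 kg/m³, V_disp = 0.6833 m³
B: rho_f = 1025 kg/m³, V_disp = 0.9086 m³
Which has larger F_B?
F_B(A) = 6871 N, F_B(B) = 9136 N. Answer: B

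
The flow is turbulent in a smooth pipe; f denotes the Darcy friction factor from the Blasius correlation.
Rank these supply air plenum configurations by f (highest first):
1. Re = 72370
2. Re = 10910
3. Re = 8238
Case 1: f = 0.01927
Case 2: f = 0.03092
Case 3: f = 0.03317
Ranking (highest first): 3, 2, 1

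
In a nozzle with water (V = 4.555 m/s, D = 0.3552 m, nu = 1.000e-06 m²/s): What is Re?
Formula: Re = \frac{V D}{\nu}
Re = 4.555·0.3552/1.000e-06 = 1.618e+06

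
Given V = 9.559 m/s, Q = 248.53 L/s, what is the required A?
Formula: Q = A V
Substituting knowns: 248.53 = A·9.559·1000
Solving for A: A = (248.53/1000)/9.559 = 0.026 m²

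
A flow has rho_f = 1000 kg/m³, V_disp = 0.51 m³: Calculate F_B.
Formula: F_B = \rho_f g V_{disp}
F_B = 1000·9.81·0.51 = 5003 N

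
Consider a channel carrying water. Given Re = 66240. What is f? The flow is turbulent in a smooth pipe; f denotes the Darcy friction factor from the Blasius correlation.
Formula: f = \frac{0.316}{Re^{0.25}}
f = 0.316/66240^0.25 = 0.0197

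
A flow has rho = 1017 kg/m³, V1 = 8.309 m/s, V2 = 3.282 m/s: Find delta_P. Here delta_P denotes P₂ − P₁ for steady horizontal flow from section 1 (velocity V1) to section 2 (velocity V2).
Formula: \Delta P = \frac{1}{2} \rho (V_1^2 - V_2^2)
delta_P = 0.5·1017·(8.309² − 3.282²)/1000 = 29.63 kPa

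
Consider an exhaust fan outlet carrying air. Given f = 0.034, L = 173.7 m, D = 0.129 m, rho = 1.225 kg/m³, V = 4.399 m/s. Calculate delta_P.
Formula: \Delta P = f \frac{L}{D} \frac{\rho V^2}{2}
delta_P = 0.034·(173.7/0.129)·0.5·1.225·4.399²/1000 = 0.5426 kPa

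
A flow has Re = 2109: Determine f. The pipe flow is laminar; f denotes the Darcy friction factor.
Formula: f = \frac{64}{Re}
f = 64/2109 = 0.03035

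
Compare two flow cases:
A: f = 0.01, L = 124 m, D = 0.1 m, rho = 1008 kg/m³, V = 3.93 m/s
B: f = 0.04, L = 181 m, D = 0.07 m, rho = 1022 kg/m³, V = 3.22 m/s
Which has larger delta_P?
delta_P(A) = 96.52 kPa, delta_P(B) = 548 kPa. Answer: B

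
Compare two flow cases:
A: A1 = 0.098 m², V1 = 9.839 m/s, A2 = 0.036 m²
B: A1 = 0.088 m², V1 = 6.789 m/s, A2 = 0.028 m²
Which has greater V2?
V2(A) = 26.78 m/s, V2(B) = 21.34 m/s. Answer: A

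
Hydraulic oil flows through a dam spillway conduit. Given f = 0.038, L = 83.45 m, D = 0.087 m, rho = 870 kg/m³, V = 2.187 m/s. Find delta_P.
Formula: \Delta P = f \frac{L}{D} \frac{\rho V^2}{2}
delta_P = 0.038·(83.45/0.087)·0.5·870·2.187²/1000 = 75.84 kPa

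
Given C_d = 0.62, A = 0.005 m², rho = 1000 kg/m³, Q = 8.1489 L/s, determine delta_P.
Formula: Q = C_d A \sqrt{\frac{2 \Delta P}{\rho}}
Substituting knowns: 8.1489 = 0.62·0.005·√(2·(delta_P·1000)/1000)·1000
Solving for delta_P: delta_P = ((8.1489/1000)/(0.62·0.005))²·1000/2/1000 = 3.455 kPa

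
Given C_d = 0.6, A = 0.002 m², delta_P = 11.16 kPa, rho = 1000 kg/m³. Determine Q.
Formula: Q = C_d A \sqrt{\frac{2 \Delta P}{\rho}}
Q = 0.6·0.002·√(2·(11.16·1000)/1000)·1000 = 5.669 L/s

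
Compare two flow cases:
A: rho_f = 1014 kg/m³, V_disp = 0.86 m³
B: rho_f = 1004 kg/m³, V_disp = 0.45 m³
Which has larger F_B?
F_B(A) = 8555 N, F_B(B) = 4432 N. Answer: A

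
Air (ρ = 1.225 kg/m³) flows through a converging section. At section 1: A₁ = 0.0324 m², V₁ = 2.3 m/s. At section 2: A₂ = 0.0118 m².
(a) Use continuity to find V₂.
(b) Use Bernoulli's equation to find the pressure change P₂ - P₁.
(a) Continuity: A₁V₁=A₂V₂ -> V₂=A₁V₁/A₂=0.0324*2.3/0.0118=6.32 m/s
(b) Bernoulli: P₂-P₁=0.5*rho*(V₁^2-V₂^2)/1000=0.5*1.225*(2.3^2-6.32^2)/1000=-0.02122 kPa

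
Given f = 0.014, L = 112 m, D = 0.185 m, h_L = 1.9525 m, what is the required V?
Formula: h_L = f \frac{L}{D} \frac{V^2}{2g}
Substituting knowns: 1.9525 = 0.014·(112/0.185)·V²/(2·9.81)
Solving for V: V = √(1.9525·2·9.81/(0.014·(112/0.185))) = 2.126 m/s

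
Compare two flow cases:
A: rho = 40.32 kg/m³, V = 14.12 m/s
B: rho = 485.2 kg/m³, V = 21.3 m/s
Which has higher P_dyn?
P_dyn(A) = 4.019 kPa, P_dyn(B) = 110.1 kPa. Answer: B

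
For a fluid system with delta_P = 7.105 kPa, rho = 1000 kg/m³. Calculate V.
Formula: V = \sqrt{\frac{2 \Delta P}{\rho}}
V = √(2·(7.105·1000)/1000) = 3.77 m/s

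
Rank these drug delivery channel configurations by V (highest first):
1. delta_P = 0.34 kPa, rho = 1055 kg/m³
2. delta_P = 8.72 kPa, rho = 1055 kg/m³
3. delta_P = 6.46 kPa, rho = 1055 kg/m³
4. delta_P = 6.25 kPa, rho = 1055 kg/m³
Case 1: V = 0.8028 m/s
Case 2: V = 4.066 m/s
Case 3: V = 3.499 m/s
Case 4: V = 3.442 m/s
Ranking (highest first): 2, 3, 4, 1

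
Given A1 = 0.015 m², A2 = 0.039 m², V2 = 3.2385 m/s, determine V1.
Formula: V_2 = \frac{A_1 V_1}{A_2}
Substituting knowns: 3.2385 = 0.015·V1/0.039
Solving for V1: V1 = 3.2385·0.039/0.015 = 8.42 m/s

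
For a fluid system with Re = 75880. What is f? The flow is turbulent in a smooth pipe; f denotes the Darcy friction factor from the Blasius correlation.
Formula: f = \frac{0.316}{Re^{0.25}}
f = 0.316/75880^0.25 = 0.01904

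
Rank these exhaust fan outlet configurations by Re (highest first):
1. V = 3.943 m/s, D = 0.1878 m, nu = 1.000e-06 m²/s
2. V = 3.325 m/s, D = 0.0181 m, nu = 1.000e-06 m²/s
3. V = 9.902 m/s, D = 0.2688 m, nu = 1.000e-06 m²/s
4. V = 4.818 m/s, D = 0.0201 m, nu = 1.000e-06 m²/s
Case 1: Re = 740495
Case 2: Re = 60183
Case 3: Re = 2.662e+06
Case 4: Re = 96842
Ranking (highest first): 3, 1, 4, 2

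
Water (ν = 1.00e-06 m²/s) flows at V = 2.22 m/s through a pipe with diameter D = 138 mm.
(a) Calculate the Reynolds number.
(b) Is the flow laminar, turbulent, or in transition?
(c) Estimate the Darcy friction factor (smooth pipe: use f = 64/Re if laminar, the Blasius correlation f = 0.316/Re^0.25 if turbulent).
(a) Re = V·D/ν = 2.22·0.138/1.00e-06 = 306360
(b) Flow regime: turbulent (Re > 4000)
(c) Friction factor: f = 0.316/Re^0.25 = 0.316/306360^0.25 = 0.01343 (Blasius is strictly valid for Re ≲ 1e5; used here as the smooth-pipe estimate the problem specifies)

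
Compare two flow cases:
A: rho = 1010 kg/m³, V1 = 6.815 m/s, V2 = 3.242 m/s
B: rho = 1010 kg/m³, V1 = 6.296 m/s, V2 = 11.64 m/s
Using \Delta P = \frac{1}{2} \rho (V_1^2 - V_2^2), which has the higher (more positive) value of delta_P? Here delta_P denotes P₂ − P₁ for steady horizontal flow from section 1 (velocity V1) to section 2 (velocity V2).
delta_P(A) = 18.15 kPa, delta_P(B) = -48.4 kPa. Answer: A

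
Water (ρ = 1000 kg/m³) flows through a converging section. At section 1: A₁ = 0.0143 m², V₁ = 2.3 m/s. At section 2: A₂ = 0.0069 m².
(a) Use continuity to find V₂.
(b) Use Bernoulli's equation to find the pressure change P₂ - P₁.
(a) Continuity: A₁V₁=A₂V₂ -> V₂=A₁V₁/A₂=0.0143*2.3/0.0069=4.77 m/s
(b) Bernoulli: P₂-P₁=0.5*rho*(V₁^2-V₂^2)/1000=0.5*1000*(2.3^2-4.77^2)/1000=-8.731 kPa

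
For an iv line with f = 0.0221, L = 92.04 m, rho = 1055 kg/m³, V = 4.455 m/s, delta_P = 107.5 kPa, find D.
Formula: \Delta P = f \frac{L}{D} \frac{\rho V^2}{2}
Substituting knowns: 107.5 = 0.0221·(92.04/D)·0.5·1055·4.455²/1000
Solving for D: D = 0.0221·92.04·0.5·1055·4.455²/(107.5·1000) = 0.1981 m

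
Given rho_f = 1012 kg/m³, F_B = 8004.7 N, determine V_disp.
Formula: F_B = \rho_f g V_{disp}
Substituting knowns: 8004.7 = 1012·9.81·V_disp
Solving for V_disp: V_disp = 8004.7/(1012·9.81) = 0.8063 m³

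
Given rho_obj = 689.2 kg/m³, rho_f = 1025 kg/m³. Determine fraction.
Formula: f_{sub} = \frac{\rho_{obj}}{\rho_f}
fraction = 689.2/1025 = 0.6724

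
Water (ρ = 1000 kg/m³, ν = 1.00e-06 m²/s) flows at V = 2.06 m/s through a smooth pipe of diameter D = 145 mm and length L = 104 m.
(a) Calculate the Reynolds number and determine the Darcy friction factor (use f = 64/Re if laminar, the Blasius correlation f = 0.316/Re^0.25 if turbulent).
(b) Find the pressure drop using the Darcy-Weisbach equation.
(a) Re = V·D/ν = 2.06·0.145/1.00e-06 = 298700 → turbulent (Re > 4000); f = 0.316/Re^0.25 = 0.316/298700^0.25 = 0.013517 (Blasius is strictly valid for Re ≲ 1e5; used here as the smooth-pipe estimate the problem specifies)
(b) Darcy-Weisbach: ΔP = f·(L/D)·½ρV²/1000 = 0.013517·(104/0.145)·½·1000·2.06²/1000 = 20.57 kPa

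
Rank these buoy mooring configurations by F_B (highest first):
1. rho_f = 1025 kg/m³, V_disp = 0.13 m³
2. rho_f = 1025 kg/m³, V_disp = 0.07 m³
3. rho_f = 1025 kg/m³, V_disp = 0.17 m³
Case 1: F_B = 1307 N
Case 2: F_B = 703.9 N
Case 3: F_B = 1709 N
Ranking (highest first): 3, 1, 2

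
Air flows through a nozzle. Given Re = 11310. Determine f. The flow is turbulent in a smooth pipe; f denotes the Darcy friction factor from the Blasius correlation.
Formula: f = \frac{0.316}{Re^{0.25}}
f = 0.316/11310^0.25 = 0.03064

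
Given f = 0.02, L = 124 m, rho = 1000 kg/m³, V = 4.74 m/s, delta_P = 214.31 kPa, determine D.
Formula: \Delta P = f \frac{L}{D} \frac{\rho V^2}{2}
Substituting knowns: 214.31 = 0.02·(124/D)·0.5·1000·4.74²/1000
Solving for D: D = 0.02·124·0.5·1000·4.74²/(214.31·1000) = 0.13 m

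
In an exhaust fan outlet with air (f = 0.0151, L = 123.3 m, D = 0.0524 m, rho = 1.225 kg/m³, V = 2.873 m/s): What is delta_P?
Formula: \Delta P = f \frac{L}{D} \frac{\rho V^2}{2}
delta_P = 0.0151·(123.3/0.0524)·0.5·1.225·2.873²/1000 = 0.1796 kPa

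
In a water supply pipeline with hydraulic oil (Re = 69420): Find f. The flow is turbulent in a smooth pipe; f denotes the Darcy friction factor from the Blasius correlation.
Formula: f = \frac{0.316}{Re^{0.25}}
f = 0.316/69420^0.25 = 0.01947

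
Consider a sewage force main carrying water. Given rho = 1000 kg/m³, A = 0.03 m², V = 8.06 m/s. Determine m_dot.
Formula: \dot{m} = \rho A V
m_dot = 1000·0.03·8.06 = 241.8 kg/s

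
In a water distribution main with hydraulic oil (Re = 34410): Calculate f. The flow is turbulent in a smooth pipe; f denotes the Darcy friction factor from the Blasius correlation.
Formula: f = \frac{0.316}{Re^{0.25}}
f = 0.316/34410^0.25 = 0.0232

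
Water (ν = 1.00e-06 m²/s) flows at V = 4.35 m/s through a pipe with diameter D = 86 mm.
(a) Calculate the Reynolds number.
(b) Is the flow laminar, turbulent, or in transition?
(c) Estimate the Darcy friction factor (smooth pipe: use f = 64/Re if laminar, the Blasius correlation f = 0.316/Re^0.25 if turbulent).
(a) Re = V·D/ν = 4.35·0.086/1.00e-06 = 374100
(b) Flow regime: turbulent (Re > 4000)
(c) Friction factor: f = 0.316/Re^0.25 = 0.316/374100^0.25 = 0.01278 (Blasius is strictly valid for Re ≲ 1e5; used here as the smooth-pipe estimate the problem specifies)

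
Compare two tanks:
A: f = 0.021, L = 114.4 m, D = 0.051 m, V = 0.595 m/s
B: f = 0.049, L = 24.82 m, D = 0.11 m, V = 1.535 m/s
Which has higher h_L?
h_L(A) = 0.85 m, h_L(B) = 1.328 m. Answer: B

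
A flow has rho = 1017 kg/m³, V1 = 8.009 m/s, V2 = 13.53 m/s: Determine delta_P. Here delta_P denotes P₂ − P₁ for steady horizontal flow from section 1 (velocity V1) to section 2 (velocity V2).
Formula: \Delta P = \frac{1}{2} \rho (V_1^2 - V_2^2)
delta_P = 0.5·1017·(8.009² − 13.53²)/1000 = -60.47 kPa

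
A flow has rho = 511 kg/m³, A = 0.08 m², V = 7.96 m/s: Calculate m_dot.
Formula: \dot{m} = \rho A V
m_dot = 511·0.08·7.96 = 325.4 kg/s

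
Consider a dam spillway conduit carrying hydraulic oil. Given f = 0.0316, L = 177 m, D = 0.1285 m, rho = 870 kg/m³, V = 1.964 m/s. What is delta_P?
Formula: \Delta P = f \frac{L}{D} \frac{\rho V^2}{2}
delta_P = 0.0316·(177/0.1285)·0.5·870·1.964²/1000 = 73.03 kPa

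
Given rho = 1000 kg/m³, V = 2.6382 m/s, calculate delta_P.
Formula: V = \sqrt{\frac{2 \Delta P}{\rho}}
Substituting knowns: 2.6382 = √(2·(delta_P·1000)/1000)
Solving for delta_P: delta_P = 2.6382²·1000/2/1000 = 3.48 kPa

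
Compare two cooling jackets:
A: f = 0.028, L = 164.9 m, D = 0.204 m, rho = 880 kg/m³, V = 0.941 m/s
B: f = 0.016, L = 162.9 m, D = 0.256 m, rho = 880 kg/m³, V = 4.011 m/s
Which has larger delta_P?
delta_P(A) = 8.818 kPa, delta_P(B) = 72.07 kPa. Answer: B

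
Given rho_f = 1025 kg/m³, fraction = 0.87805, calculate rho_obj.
Formula: f_{sub} = \frac{\rho_{obj}}{\rho_f}
Substituting knowns: 0.87805 = rho_obj/1025
Solving for rho_obj: rho_obj = 0.87805·1025 = 900 kg/m³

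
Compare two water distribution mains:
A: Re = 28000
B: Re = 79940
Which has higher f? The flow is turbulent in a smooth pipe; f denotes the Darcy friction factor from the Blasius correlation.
f(A) = 0.02443, f(B) = 0.01879. Answer: A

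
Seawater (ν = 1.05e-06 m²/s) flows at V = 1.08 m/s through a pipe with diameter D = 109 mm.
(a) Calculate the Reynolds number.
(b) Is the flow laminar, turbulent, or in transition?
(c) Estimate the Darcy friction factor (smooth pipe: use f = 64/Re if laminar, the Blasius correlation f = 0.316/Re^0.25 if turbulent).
(a) Re = V·D/ν = 1.08·0.109/1.05e-06 = 112110
(b) Flow regime: turbulent (Re > 4000)
(c) Friction factor: f = 0.316/Re^0.25 = 0.316/112110^0.25 = 0.01727 (Blasius is strictly valid for Re ≲ 1e5; used here as the smooth-pipe estimate the problem specifies)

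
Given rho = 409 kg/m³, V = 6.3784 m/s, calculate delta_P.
Formula: V = \sqrt{\frac{2 \Delta P}{\rho}}
Substituting knowns: 6.3784 = √(2·(delta_P·1000)/409)
Solving for delta_P: delta_P = 6.3784²·409/2/1000 = 8.32 kPa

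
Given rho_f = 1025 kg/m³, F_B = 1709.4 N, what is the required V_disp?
Formula: F_B = \rho_f g V_{disp}
Substituting knowns: 1709.4 = 1025·9.81·V_disp
Solving for V_disp: V_disp = 1709.4/(1025·9.81) = 0.17 m³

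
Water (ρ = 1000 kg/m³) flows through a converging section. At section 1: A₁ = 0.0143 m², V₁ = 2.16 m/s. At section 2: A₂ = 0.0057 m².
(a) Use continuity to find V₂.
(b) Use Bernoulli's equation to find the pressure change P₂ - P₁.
(a) Continuity: A₁V₁=A₂V₂ -> V₂=A₁V₁/A₂=0.0143*2.16/0.0057=5.42 m/s
(b) Bernoulli: P₂-P₁=0.5*rho*(V₁^2-V₂^2)/1000=0.5*1000*(2.16^2-5.42^2)/1000=-12.36 kPa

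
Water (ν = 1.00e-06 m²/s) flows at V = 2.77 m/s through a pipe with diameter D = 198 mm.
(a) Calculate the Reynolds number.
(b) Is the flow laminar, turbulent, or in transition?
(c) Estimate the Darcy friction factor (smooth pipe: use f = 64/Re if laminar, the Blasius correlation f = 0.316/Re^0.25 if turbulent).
(a) Re = V·D/ν = 2.77·0.198/1.00e-06 = 548460
(b) Flow regime: turbulent (Re > 4000)
(c) Friction factor: f = 0.316/Re^0.25 = 0.316/548460^0.25 = 0.01161 (Blasius is strictly valid for Re ≲ 1e5; used here as the smooth-pipe estimate the problem specifies)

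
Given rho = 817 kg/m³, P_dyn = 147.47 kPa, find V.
Formula: P_{dyn} = \frac{1}{2} \rho V^2
Substituting knowns: 147.47 = 0.5·817·V²/1000
Solving for V: V = √(2·(147.47·1000)/817) = 19 m/s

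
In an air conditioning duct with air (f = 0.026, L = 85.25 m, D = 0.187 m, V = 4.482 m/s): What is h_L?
Formula: h_L = f \frac{L}{D} \frac{V^2}{2g}
h_L = 0.026·(85.25/0.187)·4.482²/(2·9.81) = 12.14 m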